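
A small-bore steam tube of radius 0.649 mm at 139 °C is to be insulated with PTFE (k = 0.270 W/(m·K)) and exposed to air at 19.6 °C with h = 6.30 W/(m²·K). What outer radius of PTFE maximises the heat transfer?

r_cr = 4.29 cm

For a cylinder, r_cr = k_ins/h = 0.270/6.30 = 0.0429 m = 4.29 cm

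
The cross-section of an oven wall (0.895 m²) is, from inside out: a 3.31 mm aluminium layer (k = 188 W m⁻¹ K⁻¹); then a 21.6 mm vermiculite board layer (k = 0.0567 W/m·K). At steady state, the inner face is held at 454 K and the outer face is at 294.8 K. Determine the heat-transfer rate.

Series thermal resistances, inner to outer:
  R_aluminium = L/(kA) = 0.00331/(188·0.895) = 1.967×10^-5 K/W
  R_vermiculite board = L/(kA) = 0.0216/(0.0567·0.895) = 0.4256 K/W
ΣR = 1.967×10^-5 + 0.4256 = 0.4256 K/W
Q = ΔT/ΣR = (454 K − 294.8 K)/0.4256 = 374 W

Q = 374 W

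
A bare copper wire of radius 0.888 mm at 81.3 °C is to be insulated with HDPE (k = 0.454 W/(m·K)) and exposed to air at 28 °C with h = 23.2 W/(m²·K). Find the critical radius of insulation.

For a cylinder, r_cr = k_ins/h = 0.454/23.2 = 0.0196 m = 1.96 cm

r_cr = 1.96 cm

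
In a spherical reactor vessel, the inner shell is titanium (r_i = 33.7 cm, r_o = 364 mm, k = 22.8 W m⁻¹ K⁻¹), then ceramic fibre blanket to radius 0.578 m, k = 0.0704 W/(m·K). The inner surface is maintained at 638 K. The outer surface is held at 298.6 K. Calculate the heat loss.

Q = 295 W

Treat each layer as a resistance in series:
  R_titanium = (1/0.337 − 1/0.364)/(4πk) = 0.2201/(4π·22.8) = 7.682×10^-4 K/W
  R_ceramic fibre blanket = (1/0.364 − 1/0.578)/(4πk) = 1.017/(4π·0.0704) = 1.150 K/W
ΣR = 7.682×10^-4 + 1.150 = 1.151 K/W
Q = ΔT/ΣR = (638 K − 298.6 K)/1.151 = 295 W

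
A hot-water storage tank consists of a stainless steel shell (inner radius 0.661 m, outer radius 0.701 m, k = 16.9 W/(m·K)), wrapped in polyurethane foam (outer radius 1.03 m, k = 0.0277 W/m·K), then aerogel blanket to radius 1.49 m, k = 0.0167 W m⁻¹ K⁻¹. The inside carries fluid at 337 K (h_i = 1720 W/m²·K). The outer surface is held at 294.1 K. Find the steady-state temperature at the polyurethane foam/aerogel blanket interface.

T = 316.5 K

Series thermal resistances, inner to outer:
  R_conv,in = 1/(4πr²h) = 1/(4π·0.661²·1720) = 1.059×10^-4 K/W
  R_stainless steel = (1/0.661 − 1/0.701)/(4πk) = 0.08633/(4π·16.9) = 4.065×10^-4 K/W
  R_polyurethane foam = (1/0.701 − 1/1.03)/(4πk) = 0.4557/(4π·0.0277) = 1.309 K/W
  R_aerogel blanket = (1/1.03 − 1/1.49)/(4πk) = 0.2997/(4π·0.0167) = 1.428 K/W
ΣR = 1.059×10^-4 + 4.065×10^-4 + 1.309 + 1.428 = 2.738 K/W
Q = ΔT/ΣR = (337 K − 294.1 K)/2.738 = 15.67 W
From the inner boundary to the polyurethane foam/aerogel blanket interface, ΣR_partial = 1.310 K/W.
T_interface = T_in − Q·ΣR_partial = 337 K − (15.67)(1.310) = 316.5 K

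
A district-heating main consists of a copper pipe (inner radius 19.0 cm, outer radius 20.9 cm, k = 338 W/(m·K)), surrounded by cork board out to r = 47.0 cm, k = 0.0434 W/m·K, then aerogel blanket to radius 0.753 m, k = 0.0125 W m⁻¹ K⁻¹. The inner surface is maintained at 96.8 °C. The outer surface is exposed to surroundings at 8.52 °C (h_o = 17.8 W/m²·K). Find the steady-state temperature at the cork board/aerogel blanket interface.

T = 67.6 °C

Resistance network (inner→outer):
  R'_copper = ln(0.209/0.190)/(2πk) = 0.09531/(2π·338) = 4.488×10^-5 m·K/W
  R'_cork board = ln(0.470/0.209)/(2πk) = 0.8104/(2π·0.0434) = 2.972 m·K/W
  R'_aerogel blanket = ln(0.753/0.470)/(2πk) = 0.4713/(2π·0.0125) = 6.001 m·K/W
  R'_conv,out = 1/(2πr h) = 1/(2π·0.753·17.8) = 0.01187 m·K/W
ΣR = 4.488×10^-5 + 2.972 + 6.001 + 0.01187 = 8.985 m·K/W
Q' = ΔT/ΣR = (96.8 °C − 8.52 °C)/8.985 = 9.825 W/m
From the inner boundary to the cork board/aerogel blanket interface, ΣR_partial = 2.972 m·K/W.
T_interface = T_in − Q'·ΣR_partial = 96.8 °C − (9.825)(2.972) = 67.6 °C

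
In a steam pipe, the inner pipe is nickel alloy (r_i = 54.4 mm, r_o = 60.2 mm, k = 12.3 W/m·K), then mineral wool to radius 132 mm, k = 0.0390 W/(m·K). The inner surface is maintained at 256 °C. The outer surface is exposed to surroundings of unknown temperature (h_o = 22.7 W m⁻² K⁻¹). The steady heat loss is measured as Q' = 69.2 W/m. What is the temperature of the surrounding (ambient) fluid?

Sum the resistances:
  R'_nickel alloy = ln(0.0602/0.0544)/(2πk) = 0.1013/(2π·12.3) = 0.001311 m·K/W
  R'_mineral wool = ln(0.132/0.0602)/(2πk) = 0.7851/(2π·0.0390) = 3.204 m·K/W
  R'_conv,out = 1/(2πr h) = 1/(2π·0.132·22.7) = 0.05312 m·K/W
ΣR = 3.258 m·K/W
ΔT = Q'·ΣR = 69.2 × 3.258 = 225.5 K
Heat flows outward, so T_out = T_in − ΔT = 256 − 225.5 = 30.5 °C

T_out = 30.5 °C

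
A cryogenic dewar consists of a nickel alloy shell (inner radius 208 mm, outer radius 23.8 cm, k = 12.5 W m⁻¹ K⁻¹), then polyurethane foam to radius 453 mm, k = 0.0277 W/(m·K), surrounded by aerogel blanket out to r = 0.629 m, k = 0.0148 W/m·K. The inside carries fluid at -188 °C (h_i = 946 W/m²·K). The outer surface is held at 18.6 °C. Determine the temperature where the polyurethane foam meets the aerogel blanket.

T = -57.2 °C

Treat each layer as a resistance in series:
  R_conv,in = 1/(4πr²h) = 1/(4π·0.208²·946) = 0.001944 K/W
  R_nickel alloy = (1/0.208 − 1/0.238)/(4πk) = 0.6060/(4π·12.5) = 0.003858 K/W
  R_polyurethane foam = (1/0.238 − 1/0.453)/(4πk) = 1.994/(4π·0.0277) = 5.729 K/W
  R_aerogel blanket = (1/0.453 − 1/0.629)/(4πk) = 0.6177/(4π·0.0148) = 3.321 K/W
ΣR = 0.001944 + 0.003858 + 5.729 + 3.321 = 9.056 K/W
Q = ΔT/ΣR = (-188 °C − 18.6 °C)/9.056 = -22.81 W
From the inner boundary to the polyurethane foam/aerogel blanket interface, ΣR_partial = 5.735 K/W.
T_interface = T_in − Q·ΣR_partial = -188 °C − (-22.81)(5.735) = -57.2 °C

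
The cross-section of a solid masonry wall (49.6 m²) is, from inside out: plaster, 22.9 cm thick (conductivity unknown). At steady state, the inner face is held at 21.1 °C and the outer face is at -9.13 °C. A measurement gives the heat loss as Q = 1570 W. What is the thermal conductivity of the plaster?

ΣR = ΔT/Q = |21.1 − -9.13|/1570 = 0.01925 K/W
L/(kA) = 0.01925 ⇒ k = 0.229/(0.01925·49.6) = 0.240 W/m·K

k = 0.240 W/m·K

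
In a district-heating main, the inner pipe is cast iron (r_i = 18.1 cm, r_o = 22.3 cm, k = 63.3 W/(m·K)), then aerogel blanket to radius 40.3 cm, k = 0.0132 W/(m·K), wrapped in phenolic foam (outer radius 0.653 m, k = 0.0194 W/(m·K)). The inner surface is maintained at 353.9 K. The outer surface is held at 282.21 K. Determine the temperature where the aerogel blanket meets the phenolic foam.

Series thermal resistances, inner to outer:
  R'_cast iron = ln(0.223/0.181)/(2πk) = 0.2087/(2π·63.3) = 5.247×10^-4 m·K/W
  R'_aerogel blanket = ln(0.403/0.223)/(2πk) = 0.5918/(2π·0.0132) = 7.135 m·K/W
  R'_phenolic foam = ln(0.653/0.403)/(2πk) = 0.4826/(2π·0.0194) = 3.960 m·K/W
ΣR = 5.247×10^-4 + 7.135 + 3.960 = 11.10 m·K/W
Q' = ΔT/ΣR = (353.9 K − 282.21 K)/11.10 = 6.459 W/m
From the inner boundary to the aerogel blanket/phenolic foam interface, ΣR_partial = 7.136 m·K/W.
T_interface = T_in − Q'·ΣR_partial = 353.9 K − (6.459)(7.136) = 307.8 K

T = 307.8 K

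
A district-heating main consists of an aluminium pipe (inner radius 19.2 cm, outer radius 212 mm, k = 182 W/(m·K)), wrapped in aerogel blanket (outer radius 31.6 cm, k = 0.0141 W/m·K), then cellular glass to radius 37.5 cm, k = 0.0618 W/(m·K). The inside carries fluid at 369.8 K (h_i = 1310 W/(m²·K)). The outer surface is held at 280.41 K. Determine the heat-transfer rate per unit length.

Resistance network (inner→outer):
  R'_conv,in = 1/(2πr h) = 1/(2π·0.192·1310) = 6.328×10^-4 m·K/W
  R'_aluminium = ln(0.212/0.192)/(2πk) = 0.09909/(2π·182) = 8.665×10^-5 m·K/W
  R'_aerogel blanket = ln(0.316/0.212)/(2πk) = 0.3992/(2π·0.0141) = 4.506 m·K/W
  R'_cellular glass = ln(0.375/0.316)/(2πk) = 0.1712/(2π·0.0618) = 0.4409 m·K/W
ΣR = 6.328×10^-4 + 8.665×10^-5 + 4.506 + 0.4409 = 4.948 m·K/W
Q' = ΔT/ΣR = (369.8 K − 280.41 K)/4.948 = 18.1 W/m

Q' = 18.1 W/m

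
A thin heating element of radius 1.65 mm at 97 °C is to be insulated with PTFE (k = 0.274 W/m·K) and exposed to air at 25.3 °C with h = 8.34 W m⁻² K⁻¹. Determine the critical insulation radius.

For a cylinder, r_cr = k_ins/h = 0.274/8.34 = 0.0329 m = 3.29 cm

r_cr = 3.29 cm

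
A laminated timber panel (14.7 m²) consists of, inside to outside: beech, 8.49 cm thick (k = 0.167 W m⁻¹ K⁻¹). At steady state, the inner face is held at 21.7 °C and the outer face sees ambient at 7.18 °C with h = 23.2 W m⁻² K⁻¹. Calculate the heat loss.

Q = 387 W

Series thermal resistances, inner to outer:
  R_beech = L/(kA) = 0.0849/(0.167·14.7) = 0.03458 K/W
  R_conv,out = 1/(hA) = 1/(23.2·14.7) = 0.002932 K/W
ΣR = 0.03458 + 0.002932 = 0.03751 K/W
Q = ΔT/ΣR = (21.7 °C − 7.18 °C)/0.03751 = 387 W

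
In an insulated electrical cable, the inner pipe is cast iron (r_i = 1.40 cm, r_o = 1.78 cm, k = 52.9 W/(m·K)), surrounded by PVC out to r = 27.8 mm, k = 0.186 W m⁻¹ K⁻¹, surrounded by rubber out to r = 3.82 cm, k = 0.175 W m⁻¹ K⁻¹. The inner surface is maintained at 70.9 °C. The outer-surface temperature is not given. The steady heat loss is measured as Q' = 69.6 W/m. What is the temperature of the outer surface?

Series resistances:
  R'_cast iron = ln(0.0178/0.0140)/(2πk) = 0.2401/(2π·52.9) = 7.225×10^-4 m·K/W
  R'_PVC = ln(0.0278/0.0178)/(2πk) = 0.4458/(2π·0.186) = 0.3815 m·K/W
  R'_rubber = ln(0.0382/0.0278)/(2πk) = 0.3178/(2π·0.175) = 0.2890 m·K/W
ΣR = 0.6712 m·K/W
ΔT = Q'·ΣR = 69.6 × 0.6712 = 46.72 K
Heat flows outward, so T_out = T_in − ΔT = 70.9 − 46.72 = 24.2 °C

T_out = 24.2 °C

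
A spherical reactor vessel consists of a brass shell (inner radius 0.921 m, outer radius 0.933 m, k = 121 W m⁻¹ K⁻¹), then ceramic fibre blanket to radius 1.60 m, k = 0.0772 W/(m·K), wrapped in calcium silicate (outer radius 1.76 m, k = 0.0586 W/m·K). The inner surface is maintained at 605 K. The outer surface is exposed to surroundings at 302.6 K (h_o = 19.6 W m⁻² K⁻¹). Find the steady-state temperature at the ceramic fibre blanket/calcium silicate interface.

Treat each layer as a resistance in series:
  R_brass = (1/0.921 − 1/0.933)/(4πk) = 0.01396/(4π·121) = 9.184×10^-6 K/W
  R_ceramic fibre blanket = (1/0.933 − 1/1.60)/(4πk) = 0.4468/(4π·0.0772) = 0.4606 K/W
  R_calcium silicate = (1/1.60 − 1/1.76)/(4πk) = 0.05682/(4π·0.0586) = 0.07716 K/W
  R_conv,out = 1/(4πr²h) = 1/(4π·1.76²·19.6) = 0.001311 K/W
ΣR = 9.184×10^-6 + 0.4606 + 0.07716 + 0.001311 = 0.5391 K/W
Q = ΔT/ΣR = (605 K − 302.6 K)/0.5391 = 560.9 W
From the inner boundary to the ceramic fibre blanket/calcium silicate interface, ΣR_partial = 0.4606 K/W.
T_interface = T_in − Q·ΣR_partial = 605 K − (560.9)(0.4606) = 346.6 K

T = 346.6 K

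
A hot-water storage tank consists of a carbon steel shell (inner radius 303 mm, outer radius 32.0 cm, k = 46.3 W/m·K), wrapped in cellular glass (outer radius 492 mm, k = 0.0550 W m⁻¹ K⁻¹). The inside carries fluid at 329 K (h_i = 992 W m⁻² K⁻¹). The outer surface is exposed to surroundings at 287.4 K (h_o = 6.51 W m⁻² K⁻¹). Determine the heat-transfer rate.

Treat each layer as a resistance in series:
  R_conv,in = 1/(4πr²h) = 1/(4π·0.303²·992) = 8.738×10^-4 K/W
  R_carbon steel = (1/0.303 − 1/0.320)/(4πk) = 0.1753/(4π·46.3) = 3.013×10^-4 K/W
  R_cellular glass = (1/0.320 − 1/0.492)/(4πk) = 1.092/(4π·0.0550) = 1.581 K/W
  R_conv,out = 1/(4πr²h) = 1/(4π·0.492²·6.51) = 0.05050 K/W
ΣR = 8.738×10^-4 + 3.013×10^-4 + 1.581 + 0.05050 = 1.633 K/W
Q = ΔT/ΣR = (329 K − 287.4 K)/1.633 = 25.5 W

Q = 25.5 W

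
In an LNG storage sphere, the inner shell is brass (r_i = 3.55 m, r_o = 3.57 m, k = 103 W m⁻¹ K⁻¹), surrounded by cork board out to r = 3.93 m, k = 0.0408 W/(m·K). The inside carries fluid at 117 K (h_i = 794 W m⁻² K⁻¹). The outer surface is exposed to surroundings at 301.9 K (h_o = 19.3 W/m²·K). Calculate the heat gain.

Q = 3670 W

Resistance network (inner→outer):
  R_conv,in = 1/(4πr²h) = 1/(4π·3.55²·794) = 7.953×10^-6 K/W
  R_brass = (1/3.55 − 1/3.57)/(4πk) = 0.001578/(4π·103) = 1.219×10^-6 K/W
  R_cork board = (1/3.57 − 1/3.93)/(4πk) = 0.02566/(4π·0.0408) = 0.05005 K/W
  R_conv,out = 1/(4πr²h) = 1/(4π·3.93²·19.3) = 2.670×10^-4 K/W
ΣR = 7.953×10^-6 + 1.219×10^-6 + 0.05005 + 2.670×10^-4 = 0.05033 K/W
Q = ΔT/ΣR = (117 K − 301.9 K)/0.05033 = -3670 W
(Negative Q ⇒ heat flows inward; heat gain = 3670 W.)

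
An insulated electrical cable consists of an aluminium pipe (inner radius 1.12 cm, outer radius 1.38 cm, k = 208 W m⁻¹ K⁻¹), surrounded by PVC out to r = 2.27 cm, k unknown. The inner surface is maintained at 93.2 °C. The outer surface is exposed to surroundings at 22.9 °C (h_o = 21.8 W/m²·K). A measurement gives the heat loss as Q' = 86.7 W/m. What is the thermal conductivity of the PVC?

k = 0.162 W/m·K

ΣR = ΔT/Q' = |93.2 − 22.9|/86.7 = 0.8108 m·K/W
Known resistances:
  R'_aluminium = ln(0.0138/0.0112)/(2πk) = 0.2088/(2π·208) = 1.597×10^-4 m·K/W
  R'_conv,out = 1/(2πr h) = 1/(2π·0.0227·21.8) = 0.3216 m·K/W
R_PVC = ΣR − ΣR_known = 0.8108 − 0.3218 = 0.4890 m·K/W
ln(r₂/r₁)/(2πk) = 0.4890 ⇒ k = 0.4977/(2π·0.4890) = 0.162 W/m·K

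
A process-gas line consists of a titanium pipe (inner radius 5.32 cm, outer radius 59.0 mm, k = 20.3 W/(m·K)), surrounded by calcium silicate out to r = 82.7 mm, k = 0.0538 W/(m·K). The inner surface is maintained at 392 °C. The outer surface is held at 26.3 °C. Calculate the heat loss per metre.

Series thermal resistances, inner to outer:
  R'_titanium = ln(0.0590/0.0532)/(2πk) = 0.1035/(2π·20.3) = 8.113×10^-4 m·K/W
  R'_calcium silicate = ln(0.0827/0.0590)/(2πk) = 0.3377/(2π·0.0538) = 0.9990 m·K/W
ΣR = 8.113×10^-4 + 0.9990 = 0.9998 m·K/W
Q' = ΔT/ΣR = (392 °C − 26.3 °C)/0.9998 = 366 W/m

Q' = 366 W/m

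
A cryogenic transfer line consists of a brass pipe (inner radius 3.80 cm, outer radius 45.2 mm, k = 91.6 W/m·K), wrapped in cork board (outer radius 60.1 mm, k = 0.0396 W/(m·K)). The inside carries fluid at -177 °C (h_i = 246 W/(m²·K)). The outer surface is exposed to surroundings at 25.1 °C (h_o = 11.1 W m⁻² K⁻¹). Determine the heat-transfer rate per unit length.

Treat each layer as a resistance in series:
  R'_conv,in = 1/(2πr h) = 1/(2π·0.0380·246) = 0.01703 m·K/W
  R'_brass = ln(0.0452/0.0380)/(2πk) = 0.1735/(2π·91.6) = 3.015×10^-4 m·K/W
  R'_cork board = ln(0.0601/0.0452)/(2πk) = 0.2849/(2π·0.0396) = 1.145 m·K/W
  R'_conv,out = 1/(2πr h) = 1/(2π·0.0601·11.1) = 0.2386 m·K/W
ΣR = 0.01703 + 3.015×10^-4 + 1.145 + 0.2386 = 1.401 m·K/W
Q' = ΔT/ΣR = (-177 °C − 25.1 °C)/1.401 = -144 W/m
(Negative Q' ⇒ heat flows inward; heat gain = 144 W/m.)

Q' = 144 W/m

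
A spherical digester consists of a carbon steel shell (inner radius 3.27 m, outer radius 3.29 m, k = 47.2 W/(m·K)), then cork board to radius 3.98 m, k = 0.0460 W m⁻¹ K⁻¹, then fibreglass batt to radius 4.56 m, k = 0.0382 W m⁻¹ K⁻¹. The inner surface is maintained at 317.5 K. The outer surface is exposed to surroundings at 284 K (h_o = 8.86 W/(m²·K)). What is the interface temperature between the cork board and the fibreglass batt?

T = 298.2 K

Series thermal resistances, inner to outer:
  R_carbon steel = (1/3.27 − 1/3.29)/(4πk) = 0.001859/(4π·47.2) = 3.134×10^-6 K/W
  R_cork board = (1/3.29 − 1/3.98)/(4πk) = 0.05270/(4π·0.0460) = 0.09116 K/W
  R_fibreglass batt = (1/3.98 − 1/4.56)/(4πk) = 0.03196/(4π·0.0382) = 0.06657 K/W
  R_conv,out = 1/(4πr²h) = 1/(4π·4.56²·8.86) = 4.319×10^-4 K/W
ΣR = 3.134×10^-6 + 0.09116 + 0.06657 + 4.319×10^-4 = 0.1582 K/W
Q = ΔT/ΣR = (317.5 K − 284 K)/0.1582 = 211.8 W
From the inner boundary to the cork board/fibreglass batt interface, ΣR_partial = 0.09116 K/W.
T_interface = T_in − Q·ΣR_partial = 317.5 K − (211.8)(0.09116) = 298.2 K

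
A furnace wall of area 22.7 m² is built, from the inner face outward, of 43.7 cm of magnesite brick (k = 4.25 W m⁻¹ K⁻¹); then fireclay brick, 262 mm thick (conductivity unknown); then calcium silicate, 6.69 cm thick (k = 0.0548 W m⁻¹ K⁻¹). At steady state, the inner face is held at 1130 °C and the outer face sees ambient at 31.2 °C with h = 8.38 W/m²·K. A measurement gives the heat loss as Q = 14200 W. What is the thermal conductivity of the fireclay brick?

k = 0.836 W/m·K

ΣR = ΔT/Q = |1130 − 31.2|/14200 = 0.07738 K/W
Known resistances:
  R_magnesite brick = L/(kA) = 0.437/(4.25·22.7) = 0.004530 K/W
  R_calcium silicate = L/(kA) = 0.0669/(0.0548·22.7) = 0.05378 K/W
  R_conv,out = 1/(hA) = 1/(8.38·22.7) = 0.005257 K/W
R_fireclay brick = ΣR − ΣR_known = 0.07738 − 0.06357 = 0.01381 K/W
L/(kA) = 0.01381 ⇒ k = 0.262/(0.01381·22.7) = 0.836 W/m·K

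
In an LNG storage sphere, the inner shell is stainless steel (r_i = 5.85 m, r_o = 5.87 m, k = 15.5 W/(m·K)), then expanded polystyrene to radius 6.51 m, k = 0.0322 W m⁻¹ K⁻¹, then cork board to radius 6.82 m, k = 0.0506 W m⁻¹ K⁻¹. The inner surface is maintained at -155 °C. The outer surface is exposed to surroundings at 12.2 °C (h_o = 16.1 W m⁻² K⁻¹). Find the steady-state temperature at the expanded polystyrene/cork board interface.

T = -23.1 °C

Series thermal resistances, inner to outer:
  R_stainless steel = (1/5.85 − 1/5.87)/(4πk) = 5.824×10^-4/(4π·15.5) = 2.990×10^-6 K/W
  R_expanded polystyrene = (1/5.87 − 1/6.51)/(4πk) = 0.01675/(4π·0.0322) = 0.04139 K/W
  R_cork board = (1/6.51 − 1/6.82)/(4πk) = 0.006982/(4π·0.0506) = 0.01098 K/W
  R_conv,out = 1/(4πr²h) = 1/(4π·6.82²·16.1) = 1.063×10^-4 K/W
ΣR = 2.990×10^-6 + 0.04139 + 0.01098 + 1.063×10^-4 = 0.05248 K/W
Q = ΔT/ΣR = (-155 °C − 12.2 °C)/0.05248 = -3186 W
From the inner boundary to the expanded polystyrene/cork board interface, ΣR_partial = 0.04139 K/W.
T_interface = T_in − Q·ΣR_partial = -155 °C − (-3186)(0.04139) = -23.1 °C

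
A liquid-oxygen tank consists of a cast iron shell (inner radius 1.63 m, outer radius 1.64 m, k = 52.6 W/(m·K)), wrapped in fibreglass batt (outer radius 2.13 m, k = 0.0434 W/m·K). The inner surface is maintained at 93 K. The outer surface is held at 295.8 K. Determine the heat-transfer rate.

Q = 788 W

Resistance network (inner→outer):
  R_cast iron = (1/1.63 − 1/1.64)/(4πk) = 0.003741/(4π·52.6) = 5.659×10^-6 K/W
  R_fibreglass batt = (1/1.64 − 1/2.13)/(4πk) = 0.1403/(4π·0.0434) = 0.2572 K/W
ΣR = 5.659×10^-6 + 0.2572 = 0.2572 K/W
Q = ΔT/ΣR = (93 K − 295.8 K)/0.2572 = -788 W
(Negative Q ⇒ heat flows inward; heat gain = 788 W.)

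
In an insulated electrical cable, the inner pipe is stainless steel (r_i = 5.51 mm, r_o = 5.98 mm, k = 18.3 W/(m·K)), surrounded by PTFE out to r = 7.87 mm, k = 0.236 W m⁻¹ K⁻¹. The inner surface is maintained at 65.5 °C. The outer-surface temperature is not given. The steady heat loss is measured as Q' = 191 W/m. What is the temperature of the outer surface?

T_out = 30.0 °C

Sum the resistances:
  R'_stainless steel = ln(0.00598/0.00551)/(2πk) = 0.08186/(2π·18.3) = 7.119×10^-4 m·K/W
  R'_PTFE = ln(0.00787/0.00598)/(2πk) = 0.2746/(2π·0.236) = 0.1852 m·K/W
ΣR = 0.1859 m·K/W
ΔT = Q'·ΣR = 191 × 0.1859 = 35.51 K
Heat flows outward, so T_out = T_in − ΔT = 65.5 − 35.51 = 30.0 °C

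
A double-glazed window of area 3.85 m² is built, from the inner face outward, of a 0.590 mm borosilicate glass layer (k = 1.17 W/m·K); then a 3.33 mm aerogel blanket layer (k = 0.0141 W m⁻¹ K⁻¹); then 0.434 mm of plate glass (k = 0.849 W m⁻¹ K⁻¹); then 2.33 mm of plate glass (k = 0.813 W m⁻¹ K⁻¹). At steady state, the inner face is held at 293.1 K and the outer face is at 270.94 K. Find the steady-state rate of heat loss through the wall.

Series thermal resistances, inner to outer:
  R_borosilicate glass = L/(kA) = 5.90×10^-4/(1.17·3.85) = 1.310×10^-4 K/W
  R_aerogel blanket = L/(kA) = 0.00333/(0.0141·3.85) = 0.06134 K/W
  R_plate glass = L/(kA) = 4.34×10^-4/(0.849·3.85) = 1.328×10^-4 K/W
  R_plate glass = L/(kA) = 0.00233/(0.813·3.85) = 7.444×10^-4 K/W
ΣR = 1.310×10^-4 + 0.06134 + 1.328×10^-4 + 7.444×10^-4 = 0.06235 K/W
Q = ΔT/ΣR = (293.1 K − 270.94 K)/0.06235 = 355 W

Q = 355 W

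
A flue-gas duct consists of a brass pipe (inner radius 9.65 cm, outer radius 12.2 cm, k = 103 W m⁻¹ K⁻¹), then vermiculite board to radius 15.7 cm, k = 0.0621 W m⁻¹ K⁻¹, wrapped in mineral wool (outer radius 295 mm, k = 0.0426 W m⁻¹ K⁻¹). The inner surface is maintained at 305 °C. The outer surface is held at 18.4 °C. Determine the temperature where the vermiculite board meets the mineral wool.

T = 243 °C

Resistance network (inner→outer):
  R'_brass = ln(0.122/0.0965)/(2πk) = 0.2345/(2π·103) = 3.623×10^-4 m·K/W
  R'_vermiculite board = ln(0.157/0.122)/(2πk) = 0.2522/(2π·0.0621) = 0.6464 m·K/W
  R'_mineral wool = ln(0.295/0.157)/(2πk) = 0.6307/(2π·0.0426) = 2.356 m·K/W
ΣR = 3.623×10^-4 + 0.6464 + 2.356 = 3.003 m·K/W
Q' = ΔT/ΣR = (305 °C − 18.4 °C)/3.003 = 95.44 W/m
From the inner boundary to the vermiculite board/mineral wool interface, ΣR_partial = 0.6468 m·K/W.
T_interface = T_in − Q'·ΣR_partial = 305 °C − (95.44)(0.6468) = 243 °C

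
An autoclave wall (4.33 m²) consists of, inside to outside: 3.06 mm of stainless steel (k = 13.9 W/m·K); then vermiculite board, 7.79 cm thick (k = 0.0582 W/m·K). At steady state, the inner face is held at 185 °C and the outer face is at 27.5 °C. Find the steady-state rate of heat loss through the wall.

Treat each layer as a resistance in series:
  R_stainless steel = L/(kA) = 0.00306/(13.9·4.33) = 5.084×10^-5 K/W
  R_vermiculite board = L/(kA) = 0.0779/(0.0582·4.33) = 0.3091 K/W
ΣR = 5.084×10^-5 + 0.3091 = 0.3092 K/W
Q = ΔT/ΣR = (185 °C − 27.5 °C)/0.3092 = 509 W

Q = 509 W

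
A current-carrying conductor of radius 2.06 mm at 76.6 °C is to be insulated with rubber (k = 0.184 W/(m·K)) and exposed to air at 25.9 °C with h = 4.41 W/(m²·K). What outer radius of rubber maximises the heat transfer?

r_cr = 4.17 cm

For a cylinder, r_cr = k_ins/h = 0.184/4.41 = 0.0417 m = 4.17 cm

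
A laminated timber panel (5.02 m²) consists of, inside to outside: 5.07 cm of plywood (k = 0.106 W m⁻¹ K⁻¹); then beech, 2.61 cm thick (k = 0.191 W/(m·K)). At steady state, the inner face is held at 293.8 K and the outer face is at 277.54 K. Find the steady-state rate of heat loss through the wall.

Treat each layer as a resistance in series:
  R_plywood = L/(kA) = 0.0507/(0.106·5.02) = 0.09528 K/W
  R_beech = L/(kA) = 0.0261/(0.191·5.02) = 0.02722 K/W
ΣR = 0.09528 + 0.02722 = 0.1225 K/W
Q = ΔT/ΣR = (293.8 K − 277.54 K)/0.1225 = 133 W

Q = 133 W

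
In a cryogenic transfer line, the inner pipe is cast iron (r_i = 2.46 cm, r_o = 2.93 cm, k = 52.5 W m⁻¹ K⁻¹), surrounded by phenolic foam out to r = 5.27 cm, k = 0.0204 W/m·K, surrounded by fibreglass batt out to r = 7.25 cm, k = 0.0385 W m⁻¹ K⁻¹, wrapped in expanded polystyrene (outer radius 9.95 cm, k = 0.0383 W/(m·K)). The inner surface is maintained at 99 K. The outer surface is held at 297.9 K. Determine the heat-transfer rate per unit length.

Resistance network (inner→outer):
  R'_cast iron = ln(0.0293/0.0246)/(2πk) = 0.1748/(2π·52.5) = 5.300×10^-4 m·K/W
  R'_phenolic foam = ln(0.0527/0.0293)/(2πk) = 0.5870/(2π·0.0204) = 4.580 m·K/W
  R'_fibreglass batt = ln(0.0725/0.0527)/(2πk) = 0.3190/(2π·0.0385) = 1.319 m·K/W
  R'_expanded polystyrene = ln(0.0995/0.0725)/(2πk) = 0.3166/(2π·0.0383) = 1.316 m·K/W
ΣR = 5.300×10^-4 + 4.580 + 1.319 + 1.316 = 7.216 m·K/W
Q' = ΔT/ΣR = (99 K − 297.9 K)/7.216 = -27.6 W/m
(Negative Q' ⇒ heat flows inward; heat gain = 27.6 W/m.)

Q' = 27.6 W/m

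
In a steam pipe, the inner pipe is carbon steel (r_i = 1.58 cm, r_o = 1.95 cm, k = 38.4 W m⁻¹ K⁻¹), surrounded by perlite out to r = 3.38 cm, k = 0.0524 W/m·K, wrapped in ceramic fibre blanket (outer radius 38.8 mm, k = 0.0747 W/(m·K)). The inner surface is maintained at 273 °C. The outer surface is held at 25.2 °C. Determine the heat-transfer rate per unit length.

Q' = 126 W/m

Series thermal resistances, inner to outer:
  R'_carbon steel = ln(0.0195/0.0158)/(2πk) = 0.2104/(2π·38.4) = 8.721×10^-4 m·K/W
  R'_perlite = ln(0.0338/0.0195)/(2πk) = 0.5500/(2π·0.0524) = 1.671 m·K/W
  R'_ceramic fibre blanket = ln(0.0388/0.0338)/(2πk) = 0.1380/(2π·0.0747) = 0.2939 m·K/W
ΣR = 8.721×10^-4 + 1.671 + 0.2939 = 1.966 m·K/W
Q' = ΔT/ΣR = (273 °C − 25.2 °C)/1.966 = 126 W/m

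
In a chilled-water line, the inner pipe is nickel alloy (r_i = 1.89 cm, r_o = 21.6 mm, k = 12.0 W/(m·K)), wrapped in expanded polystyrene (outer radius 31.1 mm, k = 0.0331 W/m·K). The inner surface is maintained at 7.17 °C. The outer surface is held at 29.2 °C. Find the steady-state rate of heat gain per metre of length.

Resistance network (inner→outer):
  R'_nickel alloy = ln(0.0216/0.0189)/(2πk) = 0.1335/(2π·12.0) = 0.001771 m·K/W
  R'_expanded polystyrene = ln(0.0311/0.0216)/(2πk) = 0.3645/(2π·0.0331) = 1.753 m·K/W
ΣR = 0.001771 + 1.753 = 1.755 m·K/W
Q' = ΔT/ΣR = (7.17 °C − 29.2 °C)/1.755 = -12.6 W/m
(Negative Q' ⇒ heat flows inward; heat gain = 12.6 W/m.)

Q' = 12.6 W/m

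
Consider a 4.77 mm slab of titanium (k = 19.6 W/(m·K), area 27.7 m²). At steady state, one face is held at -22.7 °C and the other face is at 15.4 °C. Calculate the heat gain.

Q = kA·ΔT/L = 19.6 × 27.7 × |-22.7 °C − 15.4 °C| / 0.00477 = 4.34×10^6 W

Q = 4340 kW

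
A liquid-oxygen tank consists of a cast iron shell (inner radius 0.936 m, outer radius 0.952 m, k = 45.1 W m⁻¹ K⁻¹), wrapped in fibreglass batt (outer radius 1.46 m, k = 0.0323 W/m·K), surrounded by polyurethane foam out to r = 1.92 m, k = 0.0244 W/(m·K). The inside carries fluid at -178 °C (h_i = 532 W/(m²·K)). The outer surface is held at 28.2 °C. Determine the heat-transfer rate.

Treat each layer as a resistance in series:
  R_conv,in = 1/(4πr²h) = 1/(4π·0.936²·532) = 1.707×10^-4 K/W
  R_cast iron = (1/0.936 − 1/0.952)/(4πk) = 0.01796/(4π·45.1) = 3.168×10^-5 K/W
  R_fibreglass batt = (1/0.952 − 1/1.46)/(4πk) = 0.3655/(4π·0.0323) = 0.9005 K/W
  R_polyurethane foam = (1/1.46 − 1/1.92)/(4πk) = 0.1641/(4π·0.0244) = 0.5352 K/W
ΣR = 1.707×10^-4 + 3.168×10^-5 + 0.9005 + 0.5352 = 1.436 K/W
Q = ΔT/ΣR = (-178 °C − 28.2 °C)/1.436 = -144 W
(Negative Q ⇒ heat flows inward; heat gain = 144 W.)

Q = 144 W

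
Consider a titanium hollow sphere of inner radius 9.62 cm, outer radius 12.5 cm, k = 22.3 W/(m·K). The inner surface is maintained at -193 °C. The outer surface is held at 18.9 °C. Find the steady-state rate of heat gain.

Q = 4πk·ΔT/(1/r₁ − 1/r₂) = 4π × 22.3 × 211.9 / (1/0.0962 − 1/0.125) = 24800 W

Q = 24.8 kW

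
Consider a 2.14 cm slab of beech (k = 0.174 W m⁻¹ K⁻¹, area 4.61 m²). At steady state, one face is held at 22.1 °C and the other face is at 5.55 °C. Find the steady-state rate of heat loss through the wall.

Q = kA·ΔT/L = 0.174 × 4.61 × |22.1 °C − 5.55 °C| / 0.0214 = 620 W

Q = 620 W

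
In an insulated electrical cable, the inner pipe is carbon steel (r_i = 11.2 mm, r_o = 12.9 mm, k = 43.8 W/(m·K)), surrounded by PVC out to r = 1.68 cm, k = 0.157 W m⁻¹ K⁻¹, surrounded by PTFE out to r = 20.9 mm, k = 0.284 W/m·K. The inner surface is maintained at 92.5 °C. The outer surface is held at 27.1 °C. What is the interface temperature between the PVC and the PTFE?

T = 47.6 °C

Series thermal resistances, inner to outer:
  R'_carbon steel = ln(0.0129/0.0112)/(2πk) = 0.1413/(2π·43.8) = 5.135×10^-4 m·K/W
  R'_PVC = ln(0.0168/0.0129)/(2πk) = 0.2642/(2π·0.157) = 0.2678 m·K/W
  R'_PTFE = ln(0.0209/0.0168)/(2πk) = 0.2184/(2π·0.284) = 0.1224 m·K/W
ΣR = 5.135×10^-4 + 0.2678 + 0.1224 = 0.3907 m·K/W
Q' = ΔT/ΣR = (92.5 °C − 27.1 °C)/0.3907 = 167.4 W/m
From the inner boundary to the PVC/PTFE interface, ΣR_partial = 0.2683 m·K/W.
T_interface = T_in − Q'·ΣR_partial = 92.5 °C − (167.4)(0.2683) = 47.6 °C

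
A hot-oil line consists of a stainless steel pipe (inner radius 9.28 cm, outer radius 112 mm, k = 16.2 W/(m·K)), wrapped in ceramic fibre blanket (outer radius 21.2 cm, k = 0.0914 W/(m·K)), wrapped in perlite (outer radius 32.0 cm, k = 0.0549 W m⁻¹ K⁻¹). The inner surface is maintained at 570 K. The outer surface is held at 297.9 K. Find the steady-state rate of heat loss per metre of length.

Series thermal resistances, inner to outer:
  R'_stainless steel = ln(0.112/0.0928)/(2πk) = 0.1881/(2π·16.2) = 0.001847 m·K/W
  R'_ceramic fibre blanket = ln(0.212/0.112)/(2πk) = 0.6381/(2π·0.0914) = 1.111 m·K/W
  R'_perlite = ln(0.320/0.212)/(2πk) = 0.4117/(2π·0.0549) = 1.194 m·K/W
ΣR = 0.001847 + 1.111 + 1.194 = 2.307 m·K/W
Q' = ΔT/ΣR = (570 K − 297.9 K)/2.307 = 118 W/m

Q' = 118 W/m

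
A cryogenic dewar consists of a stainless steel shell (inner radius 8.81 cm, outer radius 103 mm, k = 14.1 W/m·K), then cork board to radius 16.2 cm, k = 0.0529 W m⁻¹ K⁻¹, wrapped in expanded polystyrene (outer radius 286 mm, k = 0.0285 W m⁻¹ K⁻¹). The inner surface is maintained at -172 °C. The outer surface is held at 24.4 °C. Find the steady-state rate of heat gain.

Q = 15.3 W

Resistance network (inner→outer):
  R_stainless steel = (1/0.0881 − 1/0.103)/(4πk) = 1.642/(4π·14.1) = 0.009267 K/W
  R_cork board = (1/0.103 − 1/0.162)/(4πk) = 3.536/(4π·0.0529) = 5.319 K/W
  R_expanded polystyrene = (1/0.162 − 1/0.286)/(4πk) = 2.676/(4π·0.0285) = 7.473 K/W
ΣR = 0.009267 + 5.319 + 7.473 = 12.80 K/W
Q = ΔT/ΣR = (-172 °C − 24.4 °C)/12.80 = -15.3 W
(Negative Q ⇒ heat flows inward; heat gain = 15.3 W.)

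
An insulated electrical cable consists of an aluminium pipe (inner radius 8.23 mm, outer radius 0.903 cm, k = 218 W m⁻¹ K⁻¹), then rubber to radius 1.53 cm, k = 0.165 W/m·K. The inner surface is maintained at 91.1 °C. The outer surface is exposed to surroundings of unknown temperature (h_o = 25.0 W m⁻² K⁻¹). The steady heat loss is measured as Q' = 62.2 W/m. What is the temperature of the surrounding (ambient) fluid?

Series resistances:
  R'_aluminium = ln(0.00903/0.00823)/(2πk) = 0.09277/(2π·218) = 6.773×10^-5 m·K/W
  R'_rubber = ln(0.0153/0.00903)/(2πk) = 0.5273/(2π·0.165) = 0.5086 m·K/W
  R'_conv,out = 1/(2πr h) = 1/(2π·0.0153·25.0) = 0.4161 m·K/W
ΣR = 0.9248 m·K/W
ΔT = Q'·ΣR = 62.2 × 0.9248 = 57.52 K
Heat flows outward, so T_out = T_in − ΔT = 91.1 − 57.52 = 33.6 °C

T_out = 33.6 °C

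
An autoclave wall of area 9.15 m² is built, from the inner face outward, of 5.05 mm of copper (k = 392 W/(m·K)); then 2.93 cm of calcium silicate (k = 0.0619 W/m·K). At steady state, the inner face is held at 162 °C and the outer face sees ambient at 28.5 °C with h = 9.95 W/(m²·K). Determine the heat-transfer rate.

Q = 2.13 kW

Resistance network (inner→outer):
  R_copper = L/(kA) = 0.00505/(392·9.15) = 1.408×10^-6 K/W
  R_calcium silicate = L/(kA) = 0.0293/(0.0619·9.15) = 0.05173 K/W
  R_conv,out = 1/(hA) = 1/(9.95·9.15) = 0.01098 K/W
ΣR = 1.408×10^-6 + 0.05173 + 0.01098 = 0.06271 K/W
Q = ΔT/ΣR = (162 °C − 28.5 °C)/0.06271 = 2130 W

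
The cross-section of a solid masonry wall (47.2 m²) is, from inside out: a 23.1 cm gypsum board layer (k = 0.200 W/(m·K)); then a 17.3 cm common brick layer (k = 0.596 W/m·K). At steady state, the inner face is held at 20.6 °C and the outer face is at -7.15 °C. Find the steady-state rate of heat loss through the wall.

Q = 906 W

Series thermal resistances, inner to outer:
  R_gypsum board = L/(kA) = 0.231/(0.200·47.2) = 0.02447 K/W
  R_common brick = L/(kA) = 0.173/(0.596·47.2) = 0.006150 K/W
ΣR = 0.02447 + 0.006150 = 0.03062 K/W
Q = ΔT/ΣR = (20.6 °C − -7.15 °C)/0.03062 = 906 W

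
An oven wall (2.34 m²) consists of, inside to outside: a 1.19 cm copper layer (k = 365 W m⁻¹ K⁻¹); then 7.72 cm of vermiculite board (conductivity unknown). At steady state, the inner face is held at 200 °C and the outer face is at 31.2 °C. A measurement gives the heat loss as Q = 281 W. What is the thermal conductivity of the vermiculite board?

k = 0.0549 W/m·K

ΣR = ΔT/Q = |200 − 31.2|/281 = 0.6007 K/W
Known resistances:
  R_copper = L/(kA) = 0.0119/(365·2.34) = 1.393×10^-5 K/W
R_vermiculite board = ΣR − ΣR_known = 0.6007 − 1.393×10^-5 = 0.6007 K/W
L/(kA) = 0.6007 ⇒ k = 0.0772/(0.6007·2.34) = 0.0549 W/m·K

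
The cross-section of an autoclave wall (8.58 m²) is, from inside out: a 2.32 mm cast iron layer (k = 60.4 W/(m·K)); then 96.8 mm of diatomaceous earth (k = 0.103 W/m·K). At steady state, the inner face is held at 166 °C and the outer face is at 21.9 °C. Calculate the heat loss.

Series thermal resistances, inner to outer:
  R_cast iron = L/(kA) = 0.00232/(60.4·8.58) = 4.477×10^-6 K/W
  R_diatomaceous earth = L/(kA) = 0.0968/(0.103·8.58) = 0.1095 K/W
ΣR = 4.477×10^-6 + 0.1095 = 0.1095 K/W
Q = ΔT/ΣR = (166 °C − 21.9 °C)/0.1095 = 1320 W

Q = 1320 W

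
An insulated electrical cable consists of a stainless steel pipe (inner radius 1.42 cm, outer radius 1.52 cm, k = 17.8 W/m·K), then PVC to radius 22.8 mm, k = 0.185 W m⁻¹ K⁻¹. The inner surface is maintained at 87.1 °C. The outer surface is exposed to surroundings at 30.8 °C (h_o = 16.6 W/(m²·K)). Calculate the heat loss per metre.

Series thermal resistances, inner to outer:
  R'_stainless steel = ln(0.0152/0.0142)/(2πk) = 0.06805/(2π·17.8) = 6.085×10^-4 m·K/W
  R'_PVC = ln(0.0228/0.0152)/(2πk) = 0.4055/(2π·0.185) = 0.3488 m·K/W
  R'_conv,out = 1/(2πr h) = 1/(2π·0.0228·16.6) = 0.4205 m·K/W
ΣR = 6.085×10^-4 + 0.3488 + 0.4205 = 0.7699 m·K/W
Q' = ΔT/ΣR = (87.1 °C − 30.8 °C)/0.7699 = 73.1 W/m

Q' = 73.1 W/m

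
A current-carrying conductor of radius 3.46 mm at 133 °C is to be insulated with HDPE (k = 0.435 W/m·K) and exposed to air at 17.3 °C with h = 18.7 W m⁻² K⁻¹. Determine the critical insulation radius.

For a cylinder, r_cr = k_ins/h = 0.435/18.7 = 0.0233 m = 2.33 cm

r_cr = 2.33 cm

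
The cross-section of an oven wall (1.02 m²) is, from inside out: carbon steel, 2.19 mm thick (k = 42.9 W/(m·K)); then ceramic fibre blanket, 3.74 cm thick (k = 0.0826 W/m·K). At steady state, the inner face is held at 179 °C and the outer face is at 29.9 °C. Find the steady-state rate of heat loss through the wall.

Q = 336 W

Treat each layer as a resistance in series:
  R_carbon steel = L/(kA) = 0.00219/(42.9·1.02) = 5.005×10^-5 K/W
  R_ceramic fibre blanket = L/(kA) = 0.0374/(0.0826·1.02) = 0.4439 K/W
ΣR = 5.005×10^-5 + 0.4439 = 0.4440 K/W
Q = ΔT/ΣR = (179 °C − 29.9 °C)/0.4440 = 336 W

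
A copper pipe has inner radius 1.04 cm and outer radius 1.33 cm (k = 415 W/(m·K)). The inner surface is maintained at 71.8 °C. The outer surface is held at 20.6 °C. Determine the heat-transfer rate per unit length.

Q' = 543 kW/m

Q' = 2πk·ΔT/ln(r₂/r₁) = 2π × 415 × 51.2 / ln(0.0133/0.0104) = 5.43×10^5 W/m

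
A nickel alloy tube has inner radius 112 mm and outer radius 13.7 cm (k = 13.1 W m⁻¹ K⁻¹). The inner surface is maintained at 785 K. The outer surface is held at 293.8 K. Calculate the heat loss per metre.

Q' = 2.01×10^5 W/m

Q' = 2πk·ΔT/ln(r₂/r₁) = 2π × 13.1 × 491.2 / ln(0.137/0.112) = 2.01×10^5 W/m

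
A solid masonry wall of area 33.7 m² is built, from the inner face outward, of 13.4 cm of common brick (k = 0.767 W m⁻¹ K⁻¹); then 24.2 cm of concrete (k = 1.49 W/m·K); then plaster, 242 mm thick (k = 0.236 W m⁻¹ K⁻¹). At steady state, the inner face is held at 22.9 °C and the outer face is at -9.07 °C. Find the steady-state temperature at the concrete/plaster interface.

Treat each layer as a resistance in series:
  R_common brick = L/(kA) = 0.134/(0.767·33.7) = 0.005184 K/W
  R_concrete = L/(kA) = 0.242/(1.49·33.7) = 0.004819 K/W
  R_plaster = L/(kA) = 0.242/(0.236·33.7) = 0.03043 K/W
ΣR = 0.005184 + 0.004819 + 0.03043 = 0.04043 K/W
Q = ΔT/ΣR = (22.9 °C − -9.07 °C)/0.04043 = 790.7 W
From the inner boundary to the concrete/plaster interface, ΣR_partial = 0.01000 K/W.
T_interface = T_in − Q·ΣR_partial = 22.9 °C − (790.7)(0.01000) = 15.0 °C

T = 15.0 °C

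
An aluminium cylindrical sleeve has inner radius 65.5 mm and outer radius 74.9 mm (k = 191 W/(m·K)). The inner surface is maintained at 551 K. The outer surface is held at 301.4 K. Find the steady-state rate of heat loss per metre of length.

Q' = 2πk·ΔT/ln(r₂/r₁) = 2π × 191 × 249.6 / ln(0.0749/0.0655) = 2.23×10^6 W/m

Q' = 2230 kW/m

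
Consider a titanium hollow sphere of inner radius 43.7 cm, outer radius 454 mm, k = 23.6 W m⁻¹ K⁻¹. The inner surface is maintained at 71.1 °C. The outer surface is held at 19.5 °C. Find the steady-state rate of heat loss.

Q = 4πk·ΔT/(1/r₁ − 1/r₂) = 4π × 23.6 × 51.6 / (1/0.437 − 1/0.454) = 1.79×10^5 W

Q = 179 kW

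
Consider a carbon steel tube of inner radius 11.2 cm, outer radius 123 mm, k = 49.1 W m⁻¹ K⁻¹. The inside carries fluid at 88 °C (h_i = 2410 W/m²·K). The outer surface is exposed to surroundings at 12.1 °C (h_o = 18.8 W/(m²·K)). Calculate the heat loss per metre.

Q' = 1090 W/m

Resistance network (inner→outer):
  R'_conv,in = 1/(2πr h) = 1/(2π·0.112·2410) = 5.896×10^-4 m·K/W
  R'_carbon steel = ln(0.123/0.112)/(2πk) = 0.09369/(2π·49.1) = 3.037×10^-4 m·K/W
  R'_conv,out = 1/(2πr h) = 1/(2π·0.123·18.8) = 0.06883 m·K/W
ΣR = 5.896×10^-4 + 3.037×10^-4 + 0.06883 = 0.06972 m·K/W
Q' = ΔT/ΣR = (88 °C − 12.1 °C)/0.06972 = 1090 W/m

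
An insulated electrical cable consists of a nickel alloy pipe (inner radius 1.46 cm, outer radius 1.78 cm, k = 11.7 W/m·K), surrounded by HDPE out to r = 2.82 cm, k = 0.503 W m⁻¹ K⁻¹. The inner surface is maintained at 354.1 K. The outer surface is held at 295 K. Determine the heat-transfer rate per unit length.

Treat each layer as a resistance in series:
  R'_nickel alloy = ln(0.0178/0.0146)/(2πk) = 0.1982/(2π·11.7) = 0.002696 m·K/W
  R'_HDPE = ln(0.0282/0.0178)/(2πk) = 0.4601/(2π·0.503) = 0.1456 m·K/W
ΣR = 0.002696 + 0.1456 = 0.1483 m·K/W
Q' = ΔT/ΣR = (354.1 K − 295 K)/0.1483 = 399 W/m

Q' = 399 W/m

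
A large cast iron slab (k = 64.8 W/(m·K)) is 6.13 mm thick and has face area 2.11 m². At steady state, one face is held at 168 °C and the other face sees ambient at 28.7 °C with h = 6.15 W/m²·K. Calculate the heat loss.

Q = 1810 W

Treat each layer as a resistance in series:
  R_cast iron = L/(kA) = 0.00613/(64.8·2.11) = 4.483×10^-5 K/W
  R_conv,out = 1/(hA) = 1/(6.15·2.11) = 0.07706 K/W
ΣR = 4.483×10^-5 + 0.07706 = 0.07710 K/W
Q = ΔT/ΣR = (168 °C − 28.7 °C)/0.07710 = 1810 W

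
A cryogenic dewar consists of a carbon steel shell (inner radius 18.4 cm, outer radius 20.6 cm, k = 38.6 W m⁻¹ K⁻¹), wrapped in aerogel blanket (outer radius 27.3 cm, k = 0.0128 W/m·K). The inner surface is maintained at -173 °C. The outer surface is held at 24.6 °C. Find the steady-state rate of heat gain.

Series thermal resistances, inner to outer:
  R_carbon steel = (1/0.184 − 1/0.206)/(4πk) = 0.5804/(4π·38.6) = 0.001197 K/W
  R_aerogel blanket = (1/0.206 − 1/0.273)/(4πk) = 1.191/(4π·0.0128) = 7.407 K/W
ΣR = 0.001197 + 7.407 = 7.408 K/W
Q = ΔT/ΣR = (-173 °C − 24.6 °C)/7.408 = -26.7 W
(Negative Q ⇒ heat flows inward; heat gain = 26.7 W.)

Q = 26.7 W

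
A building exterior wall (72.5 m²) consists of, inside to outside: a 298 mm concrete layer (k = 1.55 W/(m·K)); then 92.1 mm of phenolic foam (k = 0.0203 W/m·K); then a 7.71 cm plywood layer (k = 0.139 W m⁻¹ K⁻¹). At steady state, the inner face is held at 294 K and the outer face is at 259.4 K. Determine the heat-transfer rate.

Q = 475 W

Series thermal resistances, inner to outer:
  R_concrete = L/(kA) = 0.298/(1.55·72.5) = 0.002652 K/W
  R_phenolic foam = L/(kA) = 0.0921/(0.0203·72.5) = 0.06258 K/W
  R_plywood = L/(kA) = 0.0771/(0.139·72.5) = 0.007651 K/W
ΣR = 0.002652 + 0.06258 + 0.007651 = 0.07288 K/W
Q = ΔT/ΣR = (294 K − 259.4 K)/0.07288 = 475 W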